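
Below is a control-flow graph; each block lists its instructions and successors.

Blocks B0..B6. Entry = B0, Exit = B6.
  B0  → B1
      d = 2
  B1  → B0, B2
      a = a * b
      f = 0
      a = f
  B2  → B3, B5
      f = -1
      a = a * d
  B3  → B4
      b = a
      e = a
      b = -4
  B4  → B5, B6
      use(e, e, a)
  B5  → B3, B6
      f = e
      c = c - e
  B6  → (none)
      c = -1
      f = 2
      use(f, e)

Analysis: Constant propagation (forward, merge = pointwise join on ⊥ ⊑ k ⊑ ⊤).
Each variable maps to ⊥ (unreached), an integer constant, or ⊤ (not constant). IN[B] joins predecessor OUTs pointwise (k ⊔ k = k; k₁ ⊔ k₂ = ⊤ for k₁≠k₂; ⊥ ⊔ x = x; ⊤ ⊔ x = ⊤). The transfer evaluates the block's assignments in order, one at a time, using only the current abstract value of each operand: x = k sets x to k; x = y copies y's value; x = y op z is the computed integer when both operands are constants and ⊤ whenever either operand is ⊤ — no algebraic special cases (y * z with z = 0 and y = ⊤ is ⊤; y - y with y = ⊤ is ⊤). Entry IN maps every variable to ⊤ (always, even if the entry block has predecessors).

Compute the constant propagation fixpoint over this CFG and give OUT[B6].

Per-block solution:
  B0:   IN=(all ⊤)   OUT={d:2; rest ⊤}
  B1:   IN={d:2; rest ⊤}   OUT={a:0, d:2, f:0; rest ⊤}
  B2:   IN={a:0, d:2, f:0; rest ⊤}   OUT={a:0, d:2, f:-1; rest ⊤}
  B3:   IN={a:0, d:2; rest ⊤}   OUT={a:0, b:-4, d:2, e:0; rest ⊤}
  B4:   IN={a:0, b:-4, d:2, e:0; rest ⊤}   OUT={a:0, b:-4, d:2, e:0; rest ⊤}
  B5:   IN={a:0, d:2; rest ⊤}   OUT={a:0, d:2; rest ⊤}
  B6:   IN={a:0, d:2; rest ⊤}   OUT={a:0, c:-1, d:2, f:2; rest ⊤}

Merge at B6: IN[B6] = OUT[B4] ⊔ OUT[B5] = {a: 0, b: ⊤, c: ⊤, d: 2, e: ⊤, f: ⊤}
Applying B6's transfer function to that IN value gives OUT[B6] (row B6 above).

Answer: {a: 0, b: ⊤, c: -1, d: 2, e: ⊤, f: 2}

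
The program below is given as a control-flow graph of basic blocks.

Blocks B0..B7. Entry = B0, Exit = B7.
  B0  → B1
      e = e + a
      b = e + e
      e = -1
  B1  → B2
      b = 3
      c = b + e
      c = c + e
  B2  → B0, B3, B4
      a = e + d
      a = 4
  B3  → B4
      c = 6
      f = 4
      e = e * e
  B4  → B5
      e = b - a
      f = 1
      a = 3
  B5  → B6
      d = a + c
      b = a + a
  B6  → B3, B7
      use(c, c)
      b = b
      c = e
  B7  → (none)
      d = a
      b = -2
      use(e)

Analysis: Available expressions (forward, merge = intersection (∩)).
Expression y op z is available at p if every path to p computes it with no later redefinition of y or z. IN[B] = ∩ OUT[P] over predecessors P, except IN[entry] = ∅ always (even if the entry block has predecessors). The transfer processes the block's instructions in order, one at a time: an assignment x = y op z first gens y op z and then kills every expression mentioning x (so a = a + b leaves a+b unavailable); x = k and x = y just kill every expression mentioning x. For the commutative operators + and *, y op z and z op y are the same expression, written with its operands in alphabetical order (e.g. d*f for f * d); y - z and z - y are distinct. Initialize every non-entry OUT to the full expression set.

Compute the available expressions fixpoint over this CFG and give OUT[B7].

Answer: {a+a}

Working:
Fixpoint table:
  B0:  IN={}  OUT={}
  B1:  IN={}  OUT={b+e}
  B2:  IN={b+e}  OUT={b+e, d+e}
  B3:  IN={}  OUT={}
  B4:  IN={}  OUT={}
  B5:  IN={}  OUT={a+a, a+c}
  B6:  IN={a+a, a+c}  OUT={a+a}
  B7:  IN={a+a}  OUT={a+a}

Merge at B7: IN[B7] = OUT[B6] = {a+a}
Applying B7's transfer function to that IN value gives OUT[B7] (row B7 above).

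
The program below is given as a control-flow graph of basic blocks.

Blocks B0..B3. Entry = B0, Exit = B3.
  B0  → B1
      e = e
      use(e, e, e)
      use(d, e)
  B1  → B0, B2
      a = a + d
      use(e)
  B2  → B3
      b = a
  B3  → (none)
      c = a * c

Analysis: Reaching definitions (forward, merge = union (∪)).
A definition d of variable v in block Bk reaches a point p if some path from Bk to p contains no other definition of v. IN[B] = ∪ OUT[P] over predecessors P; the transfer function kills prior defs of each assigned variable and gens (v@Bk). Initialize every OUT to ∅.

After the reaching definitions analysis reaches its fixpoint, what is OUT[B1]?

Converged values:
  B0:   IN={a@B1, e@B0}   OUT={a@B1, e@B0}
  B1:   IN={a@B1, e@B0}   OUT={a@B1, e@B0}
  B2:   IN={a@B1, e@B0}   OUT={a@B1, b@B2, e@B0}
  B3:   IN={a@B1, b@B2, e@B0}   OUT={a@B1, b@B2, c@B3, e@B0}

Merge at B1: IN[B1] = OUT[B0] = {a@B1, e@B0}
Applying B1's transfer function to that IN value gives OUT[B1] (row B1 above).

Answer: {a@B1, e@B0}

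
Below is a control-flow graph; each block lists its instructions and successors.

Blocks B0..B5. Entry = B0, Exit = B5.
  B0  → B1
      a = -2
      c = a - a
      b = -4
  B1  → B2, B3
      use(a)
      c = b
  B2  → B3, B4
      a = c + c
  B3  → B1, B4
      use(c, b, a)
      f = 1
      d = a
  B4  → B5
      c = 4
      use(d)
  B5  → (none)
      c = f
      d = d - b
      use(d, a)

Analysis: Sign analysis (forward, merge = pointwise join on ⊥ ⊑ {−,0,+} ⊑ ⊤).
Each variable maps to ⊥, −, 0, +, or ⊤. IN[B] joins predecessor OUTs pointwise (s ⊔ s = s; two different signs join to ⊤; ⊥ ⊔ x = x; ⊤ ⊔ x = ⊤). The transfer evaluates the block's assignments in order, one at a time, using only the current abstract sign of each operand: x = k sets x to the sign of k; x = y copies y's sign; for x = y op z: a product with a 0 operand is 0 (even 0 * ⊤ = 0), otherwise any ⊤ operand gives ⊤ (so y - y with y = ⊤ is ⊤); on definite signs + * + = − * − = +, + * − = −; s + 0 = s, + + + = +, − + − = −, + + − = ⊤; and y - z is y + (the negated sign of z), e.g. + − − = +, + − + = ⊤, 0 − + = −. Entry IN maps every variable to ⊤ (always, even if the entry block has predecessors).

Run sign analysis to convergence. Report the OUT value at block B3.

Answer: {a: -, b: -, c: -, d: -, e: ⊤, f: +}

Derivation:
Converged values:
  B0:  IN=(all ⊤)  OUT={a:-, b:-; rest ⊤}
  B1:  IN={a:-, b:-; rest ⊤}  OUT={a:-, b:-, c:-; rest ⊤}
  B2:  IN={a:-, b:-, c:-; rest ⊤}  OUT={a:-, b:-, c:-; rest ⊤}
  B3:  IN={a:-, b:-, c:-; rest ⊤}  OUT={a:-, b:-, c:-, d:-, f:+; rest ⊤}
  B4:  IN={a:-, b:-, c:-; rest ⊤}  OUT={a:-, b:-, c:+; rest ⊤}
  B5:  IN={a:-, b:-, c:+; rest ⊤}  OUT={a:-, b:-; rest ⊤}

Merge at B3: IN[B3] = OUT[B1] ⊔ OUT[B2] = {a: -, b: -, c: -, d: ⊤, e: ⊤, f: ⊤}
Applying B3's transfer function to that IN value gives OUT[B3] (row B3 above).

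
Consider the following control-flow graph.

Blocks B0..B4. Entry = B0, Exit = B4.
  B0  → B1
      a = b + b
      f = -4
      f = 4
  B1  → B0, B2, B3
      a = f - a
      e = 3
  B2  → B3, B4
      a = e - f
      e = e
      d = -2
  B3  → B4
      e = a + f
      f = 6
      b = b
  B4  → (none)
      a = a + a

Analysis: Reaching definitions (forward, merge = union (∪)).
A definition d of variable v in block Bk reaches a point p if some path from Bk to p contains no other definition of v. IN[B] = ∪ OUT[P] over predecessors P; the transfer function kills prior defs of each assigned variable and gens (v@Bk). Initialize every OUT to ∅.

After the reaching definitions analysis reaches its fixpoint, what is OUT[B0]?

Answer: {a@B0, e@B1, f@B0}

Trace:
Fixpoint table:
  B0:  IN={a@B1, e@B1, f@B0}  OUT={a@B0, e@B1, f@B0}
  B1:  IN={a@B0, e@B1, f@B0}  OUT={a@B1, e@B1, f@B0}
  B2:  IN={a@B1, e@B1, f@B0}  OUT={a@B2, d@B2, e@B2, f@B0}
  B3:  IN={a@B1, a@B2, d@B2, e@B1, e@B2, f@B0}  OUT={a@B1, a@B2, b@B3, d@B2, e@B3, f@B3}
  B4:  IN={a@B1, a@B2, b@B3, d@B2, e@B2, e@B3, f@B0, f@B3}  OUT={a@B4, b@B3, d@B2, e@B2, e@B3, f@B0, f@B3}

Merge at B0 (entry node, so the boundary value {} is joined with the incoming edge(s)): IN[B0] = {} ⊔ OUT[B1] = {a@B1, e@B1, f@B0}
Applying B0's transfer function to that IN value gives OUT[B0] (row B0 above).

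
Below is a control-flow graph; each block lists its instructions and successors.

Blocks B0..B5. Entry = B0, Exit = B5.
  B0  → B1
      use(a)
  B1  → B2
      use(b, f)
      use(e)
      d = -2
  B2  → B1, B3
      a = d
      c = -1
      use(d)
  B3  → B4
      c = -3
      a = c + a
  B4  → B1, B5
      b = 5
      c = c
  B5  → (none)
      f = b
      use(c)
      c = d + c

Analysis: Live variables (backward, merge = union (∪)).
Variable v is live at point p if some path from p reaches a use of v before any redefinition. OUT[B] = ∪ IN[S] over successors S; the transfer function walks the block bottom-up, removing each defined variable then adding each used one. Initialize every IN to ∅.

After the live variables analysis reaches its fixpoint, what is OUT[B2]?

Answer: {a, b, d, e, f}

Working:
Per-block solution:
  B0:  IN={a, b, e, f}  OUT={b, e, f}
  B1:  IN={b, e, f}  OUT={b, d, e, f}
  B2:  IN={b, d, e, f}  OUT={a, b, d, e, f}
  B3:  IN={a, d, e, f}  OUT={c, d, e, f}
  B4:  IN={c, d, e, f}  OUT={b, c, d, e, f}
  B5:  IN={b, c, d}  OUT={}

Merge at B2: OUT[B2] = IN[B1] ⊔ IN[B3] = {a, b, d, e, f}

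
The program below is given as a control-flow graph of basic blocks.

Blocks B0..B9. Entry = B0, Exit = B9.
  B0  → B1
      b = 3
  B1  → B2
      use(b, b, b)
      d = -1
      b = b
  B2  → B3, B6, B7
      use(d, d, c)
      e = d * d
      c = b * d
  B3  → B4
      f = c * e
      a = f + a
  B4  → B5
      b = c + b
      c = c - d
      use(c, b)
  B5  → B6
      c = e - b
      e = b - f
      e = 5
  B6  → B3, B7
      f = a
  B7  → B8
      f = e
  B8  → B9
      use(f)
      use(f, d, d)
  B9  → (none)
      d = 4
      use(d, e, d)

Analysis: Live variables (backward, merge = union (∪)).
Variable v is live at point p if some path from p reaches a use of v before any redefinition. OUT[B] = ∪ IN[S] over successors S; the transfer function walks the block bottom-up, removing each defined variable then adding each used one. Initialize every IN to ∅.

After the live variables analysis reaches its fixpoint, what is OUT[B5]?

Converged values:
  B0:  IN={a, c}  OUT={a, b, c}
  B1:  IN={a, b, c}  OUT={a, b, c, d}
  B2:  IN={a, b, c, d}  OUT={a, b, c, d, e}
  B3:  IN={a, b, c, d, e}  OUT={a, b, c, d, e, f}
  B4:  IN={a, b, c, d, e, f}  OUT={a, b, d, e, f}
  B5:  IN={a, b, d, e, f}  OUT={a, b, c, d, e}
  B6:  IN={a, b, c, d, e}  OUT={a, b, c, d, e}
  B7:  IN={d, e}  OUT={d, e, f}
  B8:  IN={d, e, f}  OUT={e}
  B9:  IN={e}  OUT={}

Merge at B5: OUT[B5] = IN[B6] = {a, b, c, d, e}

Answer: {a, b, c, d, e}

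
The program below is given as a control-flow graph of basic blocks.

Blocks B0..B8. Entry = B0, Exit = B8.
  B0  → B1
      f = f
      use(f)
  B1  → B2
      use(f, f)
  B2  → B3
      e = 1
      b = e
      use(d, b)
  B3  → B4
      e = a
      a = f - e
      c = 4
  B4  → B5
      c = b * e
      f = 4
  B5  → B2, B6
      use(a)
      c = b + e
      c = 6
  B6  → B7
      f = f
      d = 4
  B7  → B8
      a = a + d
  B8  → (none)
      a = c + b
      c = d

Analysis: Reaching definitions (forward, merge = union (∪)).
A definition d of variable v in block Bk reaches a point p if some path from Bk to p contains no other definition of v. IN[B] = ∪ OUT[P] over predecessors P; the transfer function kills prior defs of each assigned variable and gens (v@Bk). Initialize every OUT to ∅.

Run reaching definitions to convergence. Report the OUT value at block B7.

Converged values:
  B0:  IN={}  OUT={f@B0}
  B1:  IN={f@B0}  OUT={f@B0}
  B2:  IN={a@B3, b@B2, c@B5, e@B3, f@B0, f@B4}  OUT={a@B3, b@B2, c@B5, e@B2, f@B0, f@B4}
  B3:  IN={a@B3, b@B2, c@B5, e@B2, f@B0, f@B4}  OUT={a@B3, b@B2, c@B3, e@B3, f@B0, f@B4}
  B4:  IN={a@B3, b@B2, c@B3, e@B3, f@B0, f@B4}  OUT={a@B3, b@B2, c@B4, e@B3, f@B4}
  B5:  IN={a@B3, b@B2, c@B4, e@B3, f@B4}  OUT={a@B3, b@B2, c@B5, e@B3, f@B4}
  B6:  IN={a@B3, b@B2, c@B5, e@B3, f@B4}  OUT={a@B3, b@B2, c@B5, d@B6, e@B3, f@B6}
  B7:  IN={a@B3, b@B2, c@B5, d@B6, e@B3, f@B6}  OUT={a@B7, b@B2, c@B5, d@B6, e@B3, f@B6}
  B8:  IN={a@B7, b@B2, c@B5, d@B6, e@B3, f@B6}  OUT={a@B8, b@B2, c@B8, d@B6, e@B3, f@B6}

Merge at B7: IN[B7] = OUT[B6] = {a@B3, b@B2, c@B5, d@B6, e@B3, f@B6}
Applying B7's transfer function to that IN value gives OUT[B7] (row B7 above).

Answer: {a@B7, b@B2, c@B5, d@B6, e@B3, f@B6}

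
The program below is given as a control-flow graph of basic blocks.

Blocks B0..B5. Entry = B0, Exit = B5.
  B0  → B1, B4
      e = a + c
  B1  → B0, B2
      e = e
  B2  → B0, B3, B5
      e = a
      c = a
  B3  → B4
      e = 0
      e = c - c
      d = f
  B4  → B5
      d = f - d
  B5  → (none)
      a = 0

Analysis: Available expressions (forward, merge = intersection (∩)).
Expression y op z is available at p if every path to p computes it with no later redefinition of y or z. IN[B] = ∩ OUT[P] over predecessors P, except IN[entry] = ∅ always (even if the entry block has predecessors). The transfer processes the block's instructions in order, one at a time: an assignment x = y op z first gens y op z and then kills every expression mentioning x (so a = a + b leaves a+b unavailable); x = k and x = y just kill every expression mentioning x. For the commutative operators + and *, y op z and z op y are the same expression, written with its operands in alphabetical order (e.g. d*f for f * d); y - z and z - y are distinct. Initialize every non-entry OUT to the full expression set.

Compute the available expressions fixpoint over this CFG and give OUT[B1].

Fixpoint table:
  B0:  IN={}  OUT={a+c}
  B1:  IN={a+c}  OUT={a+c}
  B2:  IN={a+c}  OUT={}
  B3:  IN={}  OUT={c-c}
  B4:  IN={}  OUT={}
  B5:  IN={}  OUT={}

Merge at B1: IN[B1] = OUT[B0] = {a+c}
Applying B1's transfer function to that IN value gives OUT[B1] (row B1 above).

Answer: {a+c}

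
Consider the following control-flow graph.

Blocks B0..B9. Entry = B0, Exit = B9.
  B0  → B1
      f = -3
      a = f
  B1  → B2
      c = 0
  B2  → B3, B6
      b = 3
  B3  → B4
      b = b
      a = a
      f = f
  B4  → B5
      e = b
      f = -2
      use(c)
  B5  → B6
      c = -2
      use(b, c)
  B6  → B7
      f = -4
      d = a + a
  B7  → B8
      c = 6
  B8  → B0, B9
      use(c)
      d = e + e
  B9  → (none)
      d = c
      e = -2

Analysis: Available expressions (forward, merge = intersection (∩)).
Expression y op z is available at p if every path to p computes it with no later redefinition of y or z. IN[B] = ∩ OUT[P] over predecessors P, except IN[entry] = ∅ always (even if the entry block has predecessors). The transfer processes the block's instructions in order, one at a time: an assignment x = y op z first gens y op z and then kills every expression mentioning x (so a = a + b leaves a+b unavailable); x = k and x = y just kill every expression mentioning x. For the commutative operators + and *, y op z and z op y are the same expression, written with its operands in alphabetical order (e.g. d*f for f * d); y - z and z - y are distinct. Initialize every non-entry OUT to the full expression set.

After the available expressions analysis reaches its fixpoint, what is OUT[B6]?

Per-block solution:
  B0:  IN={}  OUT={}
  B1:  IN={}  OUT={}
  B2:  IN={}  OUT={}
  B3:  IN={}  OUT={}
  B4:  IN={}  OUT={}
  B5:  IN={}  OUT={}
  B6:  IN={}  OUT={a+a}
  B7:  IN={a+a}  OUT={a+a}
  B8:  IN={a+a}  OUT={a+a, e+e}
  B9:  IN={a+a, e+e}  OUT={a+a}

Merge at B6: IN[B6] = OUT[B2] ∩ OUT[B5] = {}
Applying B6's transfer function to that IN value gives OUT[B6] (row B6 above).

Answer: {a+a}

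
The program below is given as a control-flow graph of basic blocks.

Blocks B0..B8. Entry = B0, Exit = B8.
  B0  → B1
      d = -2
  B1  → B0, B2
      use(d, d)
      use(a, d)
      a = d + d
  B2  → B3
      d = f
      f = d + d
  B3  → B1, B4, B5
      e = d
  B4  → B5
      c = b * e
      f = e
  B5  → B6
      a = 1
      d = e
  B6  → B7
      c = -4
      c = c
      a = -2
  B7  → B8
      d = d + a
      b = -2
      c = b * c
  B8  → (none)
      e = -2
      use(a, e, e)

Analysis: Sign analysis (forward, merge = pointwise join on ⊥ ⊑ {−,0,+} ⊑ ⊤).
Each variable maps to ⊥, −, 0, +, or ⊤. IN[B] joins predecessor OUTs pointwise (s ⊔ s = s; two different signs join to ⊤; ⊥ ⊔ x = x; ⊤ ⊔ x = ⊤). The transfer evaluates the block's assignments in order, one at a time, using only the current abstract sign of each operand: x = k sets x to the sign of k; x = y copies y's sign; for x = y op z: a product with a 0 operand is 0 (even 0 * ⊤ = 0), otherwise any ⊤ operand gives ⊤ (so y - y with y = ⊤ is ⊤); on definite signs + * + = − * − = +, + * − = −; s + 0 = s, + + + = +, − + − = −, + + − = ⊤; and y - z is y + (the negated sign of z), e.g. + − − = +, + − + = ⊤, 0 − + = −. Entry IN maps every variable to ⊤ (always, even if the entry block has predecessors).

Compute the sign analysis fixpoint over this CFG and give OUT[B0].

Fixpoint table:
  B0: | IN=(all ⊤) | OUT={d:-; rest ⊤}
  B1: | IN=(all ⊤) | OUT=(all ⊤)
  B2: | IN=(all ⊤) | OUT=(all ⊤)
  B3: | IN=(all ⊤) | OUT=(all ⊤)
  B4: | IN=(all ⊤) | OUT=(all ⊤)
  B5: | IN=(all ⊤) | OUT={a:+; rest ⊤}
  B6: | IN={a:+; rest ⊤} | OUT={a:-, c:-; rest ⊤}
  B7: | IN={a:-, c:-; rest ⊤} | OUT={a:-, b:-, c:+; rest ⊤}
  B8: | IN={a:-, b:-, c:+; rest ⊤} | OUT={a:-, b:-, c:+, e:-; rest ⊤}

Merge at B0 (entry node, so the boundary value (all ⊤) is joined with the incoming edge(s)): IN[B0] = (all ⊤) ⊔ OUT[B1] = {a: ⊤, b: ⊤, c: ⊤, d: ⊤, e: ⊤, f: ⊤}
Applying B0's transfer function to that IN value gives OUT[B0] (row B0 above).

Answer: {a: ⊤, b: ⊤, c: ⊤, d: -, e: ⊤, f: ⊤}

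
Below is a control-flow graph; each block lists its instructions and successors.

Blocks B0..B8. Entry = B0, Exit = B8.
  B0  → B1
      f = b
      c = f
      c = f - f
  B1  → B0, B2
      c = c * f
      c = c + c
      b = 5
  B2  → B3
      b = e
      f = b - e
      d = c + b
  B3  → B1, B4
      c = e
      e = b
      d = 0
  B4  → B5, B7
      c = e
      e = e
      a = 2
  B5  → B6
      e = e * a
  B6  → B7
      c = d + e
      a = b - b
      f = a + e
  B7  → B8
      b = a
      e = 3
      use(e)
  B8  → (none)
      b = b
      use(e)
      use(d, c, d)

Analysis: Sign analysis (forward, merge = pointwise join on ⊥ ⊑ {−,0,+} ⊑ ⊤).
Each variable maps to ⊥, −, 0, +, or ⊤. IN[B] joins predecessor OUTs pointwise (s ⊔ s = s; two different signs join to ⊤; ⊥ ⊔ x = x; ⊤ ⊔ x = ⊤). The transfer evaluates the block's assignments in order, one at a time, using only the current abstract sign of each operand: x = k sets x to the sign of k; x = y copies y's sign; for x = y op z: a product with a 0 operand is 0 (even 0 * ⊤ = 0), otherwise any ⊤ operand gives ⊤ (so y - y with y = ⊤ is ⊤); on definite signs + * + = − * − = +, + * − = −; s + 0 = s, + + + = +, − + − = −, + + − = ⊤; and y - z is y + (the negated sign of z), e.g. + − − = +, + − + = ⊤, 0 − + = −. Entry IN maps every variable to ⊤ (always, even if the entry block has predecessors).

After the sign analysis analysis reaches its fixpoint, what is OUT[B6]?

Answer: {a: ⊤, b: ⊤, c: ⊤, d: 0, e: ⊤, f: ⊤}

Working:
Converged values:
  B0: | IN=(all ⊤) | OUT=(all ⊤)
  B1: | IN=(all ⊤) | OUT={b:+; rest ⊤}
  B2: | IN={b:+; rest ⊤} | OUT=(all ⊤)
  B3: | IN=(all ⊤) | OUT={d:0; rest ⊤}
  B4: | IN={d:0; rest ⊤} | OUT={a:+, d:0; rest ⊤}
  B5: | IN={a:+, d:0; rest ⊤} | OUT={a:+, d:0; rest ⊤}
  B6: | IN={a:+, d:0; rest ⊤} | OUT={d:0; rest ⊤}
  B7: | IN={d:0; rest ⊤} | OUT={d:0, e:+; rest ⊤}
  B8: | IN={d:0, e:+; rest ⊤} | OUT={d:0, e:+; rest ⊤}

Merge at B6: IN[B6] = OUT[B5] = {a: +, b: ⊤, c: ⊤, d: 0, e: ⊤, f: ⊤}
Applying B6's transfer function to that IN value gives OUT[B6] (row B6 above).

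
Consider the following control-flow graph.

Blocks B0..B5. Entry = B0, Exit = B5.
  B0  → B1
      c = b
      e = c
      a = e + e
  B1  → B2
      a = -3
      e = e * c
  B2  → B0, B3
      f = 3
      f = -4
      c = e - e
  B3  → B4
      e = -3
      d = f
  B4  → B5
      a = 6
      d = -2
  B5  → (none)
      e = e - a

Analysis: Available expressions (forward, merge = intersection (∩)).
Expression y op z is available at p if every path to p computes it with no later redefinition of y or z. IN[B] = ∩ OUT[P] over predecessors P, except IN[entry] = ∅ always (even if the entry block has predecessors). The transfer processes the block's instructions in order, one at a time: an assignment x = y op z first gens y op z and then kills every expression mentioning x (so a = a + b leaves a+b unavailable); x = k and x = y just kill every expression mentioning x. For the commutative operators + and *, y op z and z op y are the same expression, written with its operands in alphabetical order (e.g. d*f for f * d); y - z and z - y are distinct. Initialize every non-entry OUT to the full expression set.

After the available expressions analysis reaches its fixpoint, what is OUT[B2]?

Fixpoint table:
  B0:  IN={}  OUT={e+e}
  B1:  IN={e+e}  OUT={}
  B2:  IN={}  OUT={e-e}
  B3:  IN={e-e}  OUT={}
  B4:  IN={}  OUT={}
  B5:  IN={}  OUT={}

Merge at B2: IN[B2] = OUT[B1] = {}
Applying B2's transfer function to that IN value gives OUT[B2] (row B2 above).

Answer: {e-e}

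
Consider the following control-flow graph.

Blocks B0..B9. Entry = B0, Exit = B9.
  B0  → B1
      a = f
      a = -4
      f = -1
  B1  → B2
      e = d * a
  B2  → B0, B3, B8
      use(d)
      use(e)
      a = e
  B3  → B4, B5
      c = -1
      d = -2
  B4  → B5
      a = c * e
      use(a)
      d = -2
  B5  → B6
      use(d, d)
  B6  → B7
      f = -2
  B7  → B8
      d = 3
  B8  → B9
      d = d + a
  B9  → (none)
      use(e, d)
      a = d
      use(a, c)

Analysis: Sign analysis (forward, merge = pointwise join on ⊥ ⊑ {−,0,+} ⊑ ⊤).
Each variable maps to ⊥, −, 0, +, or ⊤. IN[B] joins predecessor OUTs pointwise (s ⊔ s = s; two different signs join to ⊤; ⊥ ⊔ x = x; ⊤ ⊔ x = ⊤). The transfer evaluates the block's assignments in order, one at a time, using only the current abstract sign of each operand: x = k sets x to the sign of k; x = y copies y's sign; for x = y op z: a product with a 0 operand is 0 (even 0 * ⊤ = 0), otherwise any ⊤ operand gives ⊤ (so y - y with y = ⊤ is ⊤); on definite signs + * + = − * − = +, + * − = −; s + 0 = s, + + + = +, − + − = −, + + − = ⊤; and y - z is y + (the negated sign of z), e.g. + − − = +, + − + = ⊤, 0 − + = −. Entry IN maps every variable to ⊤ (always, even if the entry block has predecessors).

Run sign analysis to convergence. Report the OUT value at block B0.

Answer: {a: -, b: ⊤, c: ⊤, d: ⊤, e: ⊤, f: -}

Working:
Converged values:
  B0:  IN=(all ⊤)  OUT={a:-, f:-; rest ⊤}
  B1:  IN={a:-, f:-; rest ⊤}  OUT={a:-, f:-; rest ⊤}
  B2:  IN={a:-, f:-; rest ⊤}  OUT={f:-; rest ⊤}
  B3:  IN={f:-; rest ⊤}  OUT={c:-, d:-, f:-; rest ⊤}
  B4:  IN={c:-, d:-, f:-; rest ⊤}  OUT={c:-, d:-, f:-; rest ⊤}
  B5:  IN={c:-, d:-, f:-; rest ⊤}  OUT={c:-, d:-, f:-; rest ⊤}
  B6:  IN={c:-, d:-, f:-; rest ⊤}  OUT={c:-, d:-, f:-; rest ⊤}
  B7:  IN={c:-, d:-, f:-; rest ⊤}  OUT={c:-, d:+, f:-; rest ⊤}
  B8:  IN={f:-; rest ⊤}  OUT={f:-; rest ⊤}
  B9:  IN={f:-; rest ⊤}  OUT={f:-; rest ⊤}

Merge at B0 (entry node, so the boundary value (all ⊤) is joined with the incoming edge(s)): IN[B0] = (all ⊤) ⊔ OUT[B2] = {a: ⊤, b: ⊤, c: ⊤, d: ⊤, e: ⊤, f: ⊤}
Applying B0's transfer function to that IN value gives OUT[B0] (row B0 above).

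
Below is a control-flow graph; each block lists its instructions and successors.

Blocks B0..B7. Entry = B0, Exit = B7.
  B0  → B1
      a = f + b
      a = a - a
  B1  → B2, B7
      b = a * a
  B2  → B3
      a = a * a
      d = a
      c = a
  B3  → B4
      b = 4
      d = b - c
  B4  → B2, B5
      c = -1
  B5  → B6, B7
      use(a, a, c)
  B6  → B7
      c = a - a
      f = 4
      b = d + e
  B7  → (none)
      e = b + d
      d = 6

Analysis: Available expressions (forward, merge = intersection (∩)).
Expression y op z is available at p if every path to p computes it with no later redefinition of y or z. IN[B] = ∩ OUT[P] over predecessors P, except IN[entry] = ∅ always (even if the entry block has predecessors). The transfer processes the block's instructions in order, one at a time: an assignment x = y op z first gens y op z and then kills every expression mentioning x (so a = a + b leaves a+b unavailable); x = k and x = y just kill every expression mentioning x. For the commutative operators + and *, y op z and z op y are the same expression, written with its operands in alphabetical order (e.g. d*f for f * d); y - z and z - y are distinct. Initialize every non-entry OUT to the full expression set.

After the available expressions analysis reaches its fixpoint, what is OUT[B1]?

Converged values:
  B0:  IN={}  OUT={b+f}
  B1:  IN={b+f}  OUT={a*a}
  B2:  IN={}  OUT={}
  B3:  IN={}  OUT={b-c}
  B4:  IN={b-c}  OUT={}
  B5:  IN={}  OUT={}
  B6:  IN={}  OUT={a-a, d+e}
  B7:  IN={}  OUT={}

Merge at B1: IN[B1] = OUT[B0] = {b+f}
Applying B1's transfer function to that IN value gives OUT[B1] (row B1 above).

Answer: {a*a}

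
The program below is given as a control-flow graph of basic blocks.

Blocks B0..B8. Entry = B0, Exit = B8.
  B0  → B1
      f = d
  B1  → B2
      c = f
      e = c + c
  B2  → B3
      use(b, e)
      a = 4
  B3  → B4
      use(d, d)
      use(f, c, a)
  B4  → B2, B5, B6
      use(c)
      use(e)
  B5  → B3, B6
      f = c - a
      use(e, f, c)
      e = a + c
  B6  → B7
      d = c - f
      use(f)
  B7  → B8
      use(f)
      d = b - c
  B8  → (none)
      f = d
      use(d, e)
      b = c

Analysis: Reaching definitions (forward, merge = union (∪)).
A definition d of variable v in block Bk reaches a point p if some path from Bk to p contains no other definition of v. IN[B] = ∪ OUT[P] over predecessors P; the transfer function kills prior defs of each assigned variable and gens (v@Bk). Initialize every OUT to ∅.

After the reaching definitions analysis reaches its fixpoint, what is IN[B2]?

Per-block solution:
  B0: | IN={} | OUT={f@B0}
  B1: | IN={f@B0} | OUT={c@B1, e@B1, f@B0}
  B2: | IN={a@B2, c@B1, e@B1, e@B5, f@B0, f@B5} | OUT={a@B2, c@B1, e@B1, e@B5, f@B0, f@B5}
  B3: | IN={a@B2, c@B1, e@B1, e@B5, f@B0, f@B5} | OUT={a@B2, c@B1, e@B1, e@B5, f@B0, f@B5}
  B4: | IN={a@B2, c@B1, e@B1, e@B5, f@B0, f@B5} | OUT={a@B2, c@B1, e@B1, e@B5, f@B0, f@B5}
  B5: | IN={a@B2, c@B1, e@B1, e@B5, f@B0, f@B5} | OUT={a@B2, c@B1, e@B5, f@B5}
  B6: | IN={a@B2, c@B1, e@B1, e@B5, f@B0, f@B5} | OUT={a@B2, c@B1, d@B6, e@B1, e@B5, f@B0, f@B5}
  B7: | IN={a@B2, c@B1, d@B6, e@B1, e@B5, f@B0, f@B5} | OUT={a@B2, c@B1, d@B7, e@B1, e@B5, f@B0, f@B5}
  B8: | IN={a@B2, c@B1, d@B7, e@B1, e@B5, f@B0, f@B5} | OUT={a@B2, b@B8, c@B1, d@B7, e@B1, e@B5, f@B8}

Merge at B2: IN[B2] = OUT[B1] ⊔ OUT[B4] = {a@B2, c@B1, e@B1, e@B5, f@B0, f@B5}

Answer: {a@B2, c@B1, e@B1, e@B5, f@B0, f@B5}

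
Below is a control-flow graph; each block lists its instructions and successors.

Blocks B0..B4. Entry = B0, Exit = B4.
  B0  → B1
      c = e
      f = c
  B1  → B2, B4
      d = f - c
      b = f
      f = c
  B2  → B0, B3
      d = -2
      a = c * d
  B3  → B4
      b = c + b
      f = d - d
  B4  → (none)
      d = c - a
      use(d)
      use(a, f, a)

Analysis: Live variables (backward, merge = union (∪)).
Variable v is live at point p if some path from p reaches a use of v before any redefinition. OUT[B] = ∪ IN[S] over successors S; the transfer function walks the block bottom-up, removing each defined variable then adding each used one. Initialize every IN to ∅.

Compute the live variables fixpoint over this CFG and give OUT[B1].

Answer: {a, b, c, e, f}

Trace:
Converged values:
  B0:   IN={a, e}   OUT={a, c, e, f}
  B1:   IN={a, c, e, f}   OUT={a, b, c, e, f}
  B2:   IN={b, c, e}   OUT={a, b, c, d, e}
  B3:   IN={a, b, c, d}   OUT={a, c, f}
  B4:   IN={a, c, f}   OUT={}

Merge at B1: OUT[B1] = IN[B2] ⊔ IN[B4] = {a, b, c, e, f}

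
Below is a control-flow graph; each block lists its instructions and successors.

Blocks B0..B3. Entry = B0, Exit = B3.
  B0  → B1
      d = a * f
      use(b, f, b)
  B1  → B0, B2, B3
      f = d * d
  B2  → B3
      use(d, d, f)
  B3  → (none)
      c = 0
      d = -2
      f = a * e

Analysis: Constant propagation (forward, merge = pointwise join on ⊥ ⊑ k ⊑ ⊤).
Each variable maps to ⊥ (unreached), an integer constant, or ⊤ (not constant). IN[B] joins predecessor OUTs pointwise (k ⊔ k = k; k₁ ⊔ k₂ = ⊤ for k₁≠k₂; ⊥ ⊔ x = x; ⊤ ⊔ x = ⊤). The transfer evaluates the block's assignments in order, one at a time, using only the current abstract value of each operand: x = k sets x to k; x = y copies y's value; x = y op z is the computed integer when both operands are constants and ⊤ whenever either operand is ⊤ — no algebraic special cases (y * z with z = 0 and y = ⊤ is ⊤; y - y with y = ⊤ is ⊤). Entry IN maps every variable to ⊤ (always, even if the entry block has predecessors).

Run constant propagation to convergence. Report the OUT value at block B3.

Answer: {a: ⊤, b: ⊤, c: 0, d: -2, e: ⊤, f: ⊤}

Working:
Fixpoint table:
  B0:   IN=(all ⊤)   OUT=(all ⊤)
  B1:   IN=(all ⊤)   OUT=(all ⊤)
  B2:   IN=(all ⊤)   OUT=(all ⊤)
  B3:   IN=(all ⊤)   OUT={c:0, d:-2; rest ⊤}

Merge at B3: IN[B3] = OUT[B1] ⊔ OUT[B2] = {a: ⊤, b: ⊤, c: ⊤, d: ⊤, e: ⊤, f: ⊤}
Applying B3's transfer function to that IN value gives OUT[B3] (row B3 above).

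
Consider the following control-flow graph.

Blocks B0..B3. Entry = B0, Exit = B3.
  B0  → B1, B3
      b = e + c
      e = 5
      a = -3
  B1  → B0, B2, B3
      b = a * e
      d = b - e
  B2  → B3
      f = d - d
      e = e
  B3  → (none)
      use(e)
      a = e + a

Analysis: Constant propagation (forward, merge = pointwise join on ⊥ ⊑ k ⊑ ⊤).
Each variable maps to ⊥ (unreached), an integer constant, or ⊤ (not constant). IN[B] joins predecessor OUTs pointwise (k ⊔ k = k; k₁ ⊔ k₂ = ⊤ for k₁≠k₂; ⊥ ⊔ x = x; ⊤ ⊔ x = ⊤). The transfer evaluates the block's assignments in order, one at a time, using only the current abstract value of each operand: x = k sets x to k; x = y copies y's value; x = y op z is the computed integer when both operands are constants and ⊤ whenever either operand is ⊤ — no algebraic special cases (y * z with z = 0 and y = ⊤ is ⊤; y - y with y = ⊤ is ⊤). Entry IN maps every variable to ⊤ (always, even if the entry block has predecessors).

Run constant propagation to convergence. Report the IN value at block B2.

Answer: {a: -3, b: -15, c: ⊤, d: -20, e: 5, f: ⊤}

Working:
Fixpoint table:
  B0:  IN=(all ⊤)  OUT={a:-3, e:5; rest ⊤}
  B1:  IN={a:-3, e:5; rest ⊤}  OUT={a:-3, b:-15, d:-20, e:5; rest ⊤}
  B2:  IN={a:-3, b:-15, d:-20, e:5; rest ⊤}  OUT={a:-3, b:-15, d:-20, e:5, f:0; rest ⊤}
  B3:  IN={a:-3, e:5; rest ⊤}  OUT={a:2, e:5; rest ⊤}

Merge at B2: IN[B2] = OUT[B1] = {a: -3, b: -15, c: ⊤, d: -20, e: 5, f: ⊤}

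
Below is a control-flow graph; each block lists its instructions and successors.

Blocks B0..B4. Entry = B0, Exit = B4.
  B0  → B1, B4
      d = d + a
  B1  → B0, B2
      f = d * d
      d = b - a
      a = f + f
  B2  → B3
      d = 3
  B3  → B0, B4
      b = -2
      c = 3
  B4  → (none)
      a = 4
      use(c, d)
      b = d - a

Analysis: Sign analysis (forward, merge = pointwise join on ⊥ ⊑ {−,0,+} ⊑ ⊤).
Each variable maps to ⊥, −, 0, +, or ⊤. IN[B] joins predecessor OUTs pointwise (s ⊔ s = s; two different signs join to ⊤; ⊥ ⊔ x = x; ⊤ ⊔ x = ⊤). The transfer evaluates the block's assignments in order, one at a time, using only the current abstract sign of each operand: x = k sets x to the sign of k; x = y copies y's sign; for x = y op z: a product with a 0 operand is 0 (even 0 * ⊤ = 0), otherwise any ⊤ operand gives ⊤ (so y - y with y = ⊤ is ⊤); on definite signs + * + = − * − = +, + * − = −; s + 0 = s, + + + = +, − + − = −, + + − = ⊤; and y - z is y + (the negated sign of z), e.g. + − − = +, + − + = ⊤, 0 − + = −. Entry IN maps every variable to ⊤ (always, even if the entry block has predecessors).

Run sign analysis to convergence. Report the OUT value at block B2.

Answer: {a: ⊤, b: ⊤, c: ⊤, d: +, e: ⊤, f: ⊤}

Derivation:
Fixpoint table:
  B0:  IN=(all ⊤)  OUT=(all ⊤)
  B1:  IN=(all ⊤)  OUT=(all ⊤)
  B2:  IN=(all ⊤)  OUT={d:+; rest ⊤}
  B3:  IN={d:+; rest ⊤}  OUT={b:-, c:+, d:+; rest ⊤}
  B4:  IN=(all ⊤)  OUT={a:+; rest ⊤}

Merge at B2: IN[B2] = OUT[B1] = {a: ⊤, b: ⊤, c: ⊤, d: ⊤, e: ⊤, f: ⊤}
Applying B2's transfer function to that IN value gives OUT[B2] (row B2 above).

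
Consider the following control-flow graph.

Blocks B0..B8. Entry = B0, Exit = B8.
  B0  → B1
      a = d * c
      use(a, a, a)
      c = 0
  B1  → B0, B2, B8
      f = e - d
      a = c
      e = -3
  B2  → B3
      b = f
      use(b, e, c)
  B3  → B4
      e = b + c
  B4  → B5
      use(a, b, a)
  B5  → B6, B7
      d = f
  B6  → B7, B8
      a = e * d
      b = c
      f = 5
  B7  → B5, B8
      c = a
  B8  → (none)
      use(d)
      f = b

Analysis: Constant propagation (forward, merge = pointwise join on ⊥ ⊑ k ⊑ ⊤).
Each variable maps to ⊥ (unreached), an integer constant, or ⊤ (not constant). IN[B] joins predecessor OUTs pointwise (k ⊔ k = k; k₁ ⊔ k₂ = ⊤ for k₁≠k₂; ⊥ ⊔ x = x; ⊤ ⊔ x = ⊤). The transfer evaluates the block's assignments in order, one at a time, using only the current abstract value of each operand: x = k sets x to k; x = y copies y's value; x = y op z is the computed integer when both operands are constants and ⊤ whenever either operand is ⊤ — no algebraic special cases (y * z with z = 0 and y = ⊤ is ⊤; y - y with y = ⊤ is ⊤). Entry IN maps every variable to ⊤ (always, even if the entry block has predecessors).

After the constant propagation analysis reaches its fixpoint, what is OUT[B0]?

Converged values:
  B0:  IN=(all ⊤)  OUT={c:0; rest ⊤}
  B1:  IN={c:0; rest ⊤}  OUT={a:0, c:0, e:-3; rest ⊤}
  B2:  IN={a:0, c:0, e:-3; rest ⊤}  OUT={a:0, c:0, e:-3; rest ⊤}
  B3:  IN={a:0, c:0, e:-3; rest ⊤}  OUT={a:0, c:0; rest ⊤}
  B4:  IN={a:0, c:0; rest ⊤}  OUT={a:0, c:0; rest ⊤}
  B5:  IN=(all ⊤)  OUT=(all ⊤)
  B6:  IN=(all ⊤)  OUT={f:5; rest ⊤}
  B7:  IN=(all ⊤)  OUT=(all ⊤)
  B8:  IN=(all ⊤)  OUT=(all ⊤)

Merge at B0 (entry node, so the boundary value (all ⊤) is joined with the incoming edge(s)): IN[B0] = (all ⊤) ⊔ OUT[B1] = {a: ⊤, b: ⊤, c: ⊤, d: ⊤, e: ⊤, f: ⊤}
Applying B0's transfer function to that IN value gives OUT[B0] (row B0 above).

Answer: {a: ⊤, b: ⊤, c: 0, d: ⊤, e: ⊤, f: ⊤}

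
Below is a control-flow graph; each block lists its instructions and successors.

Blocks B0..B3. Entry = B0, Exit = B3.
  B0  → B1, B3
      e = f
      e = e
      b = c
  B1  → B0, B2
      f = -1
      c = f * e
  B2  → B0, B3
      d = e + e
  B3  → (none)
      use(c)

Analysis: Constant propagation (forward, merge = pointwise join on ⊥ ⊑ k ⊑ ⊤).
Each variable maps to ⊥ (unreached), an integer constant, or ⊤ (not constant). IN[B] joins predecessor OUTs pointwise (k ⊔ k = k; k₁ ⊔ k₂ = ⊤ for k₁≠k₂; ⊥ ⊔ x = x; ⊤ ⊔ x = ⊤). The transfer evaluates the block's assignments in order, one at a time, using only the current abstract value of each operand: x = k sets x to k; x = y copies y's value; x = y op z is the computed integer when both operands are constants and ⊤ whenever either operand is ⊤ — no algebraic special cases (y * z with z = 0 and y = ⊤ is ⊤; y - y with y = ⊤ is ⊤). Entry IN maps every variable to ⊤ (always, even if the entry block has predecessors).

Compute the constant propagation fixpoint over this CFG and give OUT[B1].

Answer: {a: ⊤, b: ⊤, c: ⊤, d: ⊤, e: ⊤, f: -1}

Trace:
Per-block solution:
  B0:  IN=(all ⊤)  OUT=(all ⊤)
  B1:  IN=(all ⊤)  OUT={f:-1; rest ⊤}
  B2:  IN={f:-1; rest ⊤}  OUT={f:-1; rest ⊤}
  B3:  IN=(all ⊤)  OUT=(all ⊤)

Merge at B1: IN[B1] = OUT[B0] = {a: ⊤, b: ⊤, c: ⊤, d: ⊤, e: ⊤, f: ⊤}
Applying B1's transfer function to that IN value gives OUT[B1] (row B1 above).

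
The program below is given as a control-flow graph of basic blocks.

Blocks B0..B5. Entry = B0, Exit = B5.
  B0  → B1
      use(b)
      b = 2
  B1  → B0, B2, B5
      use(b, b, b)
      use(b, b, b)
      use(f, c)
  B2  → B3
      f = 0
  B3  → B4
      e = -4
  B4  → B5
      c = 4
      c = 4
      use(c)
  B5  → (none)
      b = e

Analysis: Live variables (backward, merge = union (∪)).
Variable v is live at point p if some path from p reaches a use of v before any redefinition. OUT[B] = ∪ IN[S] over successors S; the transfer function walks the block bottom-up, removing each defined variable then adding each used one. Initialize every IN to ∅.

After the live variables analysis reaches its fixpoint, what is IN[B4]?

Converged values:
  B0:  IN={b, c, e, f}  OUT={b, c, e, f}
  B1:  IN={b, c, e, f}  OUT={b, c, e, f}
  B2:  IN={}  OUT={}
  B3:  IN={}  OUT={e}
  B4:  IN={e}  OUT={e}
  B5:  IN={e}  OUT={}

Merge at B4: OUT[B4] = IN[B5] = {e}
Applying B4's transfer function to that OUT value gives IN[B4] (row B4 above).

Answer: {e}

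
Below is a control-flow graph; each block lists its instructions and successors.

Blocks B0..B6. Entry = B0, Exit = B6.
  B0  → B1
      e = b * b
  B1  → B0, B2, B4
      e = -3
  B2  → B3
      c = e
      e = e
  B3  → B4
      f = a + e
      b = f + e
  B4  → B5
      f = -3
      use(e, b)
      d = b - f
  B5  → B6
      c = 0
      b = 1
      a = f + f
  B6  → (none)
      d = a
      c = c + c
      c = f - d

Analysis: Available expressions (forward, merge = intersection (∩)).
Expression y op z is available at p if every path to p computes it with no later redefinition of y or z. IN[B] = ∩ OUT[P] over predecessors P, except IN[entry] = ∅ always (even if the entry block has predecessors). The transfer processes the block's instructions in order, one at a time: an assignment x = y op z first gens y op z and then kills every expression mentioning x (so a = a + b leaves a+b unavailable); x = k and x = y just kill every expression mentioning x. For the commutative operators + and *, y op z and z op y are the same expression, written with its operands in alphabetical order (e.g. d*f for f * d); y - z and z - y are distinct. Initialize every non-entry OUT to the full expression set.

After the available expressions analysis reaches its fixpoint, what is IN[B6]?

Answer: {f+f}

Derivation:
Fixpoint table:
  B0:  IN={}  OUT={b*b}
  B1:  IN={b*b}  OUT={b*b}
  B2:  IN={b*b}  OUT={b*b}
  B3:  IN={b*b}  OUT={a+e, e+f}
  B4:  IN={}  OUT={b-f}
  B5:  IN={b-f}  OUT={f+f}
  B6:  IN={f+f}  OUT={f+f, f-d}

Merge at B6: IN[B6] = OUT[B5] = {f+f}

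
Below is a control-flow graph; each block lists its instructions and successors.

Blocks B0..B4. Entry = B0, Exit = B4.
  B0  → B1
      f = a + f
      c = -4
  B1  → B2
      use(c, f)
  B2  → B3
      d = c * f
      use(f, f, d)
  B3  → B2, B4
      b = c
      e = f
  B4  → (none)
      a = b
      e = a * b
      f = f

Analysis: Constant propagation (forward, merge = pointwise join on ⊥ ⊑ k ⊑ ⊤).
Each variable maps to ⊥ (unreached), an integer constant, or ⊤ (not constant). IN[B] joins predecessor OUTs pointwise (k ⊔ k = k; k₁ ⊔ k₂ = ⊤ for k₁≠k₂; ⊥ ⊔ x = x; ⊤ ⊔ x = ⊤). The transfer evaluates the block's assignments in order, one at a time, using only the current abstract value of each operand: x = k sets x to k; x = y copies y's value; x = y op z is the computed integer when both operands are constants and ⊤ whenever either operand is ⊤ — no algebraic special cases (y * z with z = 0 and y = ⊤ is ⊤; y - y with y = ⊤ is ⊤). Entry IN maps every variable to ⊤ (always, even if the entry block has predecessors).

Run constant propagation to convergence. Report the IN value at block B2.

Converged values:
  B0: | IN=(all ⊤) | OUT={c:-4; rest ⊤}
  B1: | IN={c:-4; rest ⊤} | OUT={c:-4; rest ⊤}
  B2: | IN={c:-4; rest ⊤} | OUT={c:-4; rest ⊤}
  B3: | IN={c:-4; rest ⊤} | OUT={b:-4, c:-4; rest ⊤}
  B4: | IN={b:-4, c:-4; rest ⊤} | OUT={a:-4, b:-4, c:-4, e:16; rest ⊤}

Merge at B2: IN[B2] = OUT[B1] ⊔ OUT[B3] = {a: ⊤, b: ⊤, c: -4, d: ⊤, e: ⊤, f: ⊤}

Answer: {a: ⊤, b: ⊤, c: -4, d: ⊤, e: ⊤, f: ⊤}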